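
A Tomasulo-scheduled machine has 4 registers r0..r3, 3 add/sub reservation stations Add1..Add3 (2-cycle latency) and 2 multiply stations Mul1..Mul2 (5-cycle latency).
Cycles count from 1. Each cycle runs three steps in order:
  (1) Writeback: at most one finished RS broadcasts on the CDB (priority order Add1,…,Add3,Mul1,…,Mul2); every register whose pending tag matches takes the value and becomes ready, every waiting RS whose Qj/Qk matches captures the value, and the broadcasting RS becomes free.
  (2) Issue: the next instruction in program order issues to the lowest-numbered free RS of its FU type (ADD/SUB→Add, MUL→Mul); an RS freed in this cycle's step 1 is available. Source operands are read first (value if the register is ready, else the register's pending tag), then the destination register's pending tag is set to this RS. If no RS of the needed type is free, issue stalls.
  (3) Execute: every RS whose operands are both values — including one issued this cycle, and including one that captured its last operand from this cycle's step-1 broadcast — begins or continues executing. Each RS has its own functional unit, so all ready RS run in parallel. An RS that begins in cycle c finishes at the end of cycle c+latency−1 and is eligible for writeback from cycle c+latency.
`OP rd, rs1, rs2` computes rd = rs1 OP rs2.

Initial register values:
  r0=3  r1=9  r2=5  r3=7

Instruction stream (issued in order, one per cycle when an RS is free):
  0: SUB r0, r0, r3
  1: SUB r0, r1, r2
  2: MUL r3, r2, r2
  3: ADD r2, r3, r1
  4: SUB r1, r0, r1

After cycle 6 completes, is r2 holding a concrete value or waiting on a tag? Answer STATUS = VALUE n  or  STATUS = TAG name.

STATUS = TAG Add1

c1: issue SUB r0<-Add1 | r0:Add1,r1:9,r2:5,r3:7
c2: issue SUB r0<-Add2 | r0:Add2,r1:9,r2:5,r3:7
c3: CDB Add1=-4; issue MUL r3<-Mul1 | r0:Add2,r1:9,r2:5,r3:Mul1
c4: CDB Add2=4; issue ADD r2<-Add1 | r0:4,r1:9,r2:Add1,r3:Mul1
c5: issue SUB r1<-Add2 | r0:4,r1:Add2,r2:Add1,r3:Mul1
c6: - | r0:4,r1:Add2,r2:Add1,r3:Mul1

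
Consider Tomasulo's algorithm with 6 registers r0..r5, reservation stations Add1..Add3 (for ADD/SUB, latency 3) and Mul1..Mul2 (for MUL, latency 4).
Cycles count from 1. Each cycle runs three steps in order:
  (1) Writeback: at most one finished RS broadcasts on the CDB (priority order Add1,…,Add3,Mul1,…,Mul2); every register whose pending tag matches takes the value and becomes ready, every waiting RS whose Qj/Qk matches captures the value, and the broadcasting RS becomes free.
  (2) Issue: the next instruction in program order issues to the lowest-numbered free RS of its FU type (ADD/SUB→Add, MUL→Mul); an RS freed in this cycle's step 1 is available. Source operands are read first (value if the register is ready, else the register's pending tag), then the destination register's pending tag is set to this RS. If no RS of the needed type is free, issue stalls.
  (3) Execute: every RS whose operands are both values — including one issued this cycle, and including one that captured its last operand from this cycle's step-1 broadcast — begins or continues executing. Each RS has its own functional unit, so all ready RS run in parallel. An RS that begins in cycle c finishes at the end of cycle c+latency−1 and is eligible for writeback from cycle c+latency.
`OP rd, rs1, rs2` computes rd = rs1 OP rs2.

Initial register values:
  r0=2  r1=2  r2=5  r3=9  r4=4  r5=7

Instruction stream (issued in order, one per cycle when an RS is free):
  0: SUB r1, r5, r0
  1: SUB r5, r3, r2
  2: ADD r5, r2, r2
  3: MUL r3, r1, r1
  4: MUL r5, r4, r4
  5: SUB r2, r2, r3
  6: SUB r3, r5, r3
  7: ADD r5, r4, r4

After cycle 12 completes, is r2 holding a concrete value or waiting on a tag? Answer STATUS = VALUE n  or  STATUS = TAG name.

cycle 1: issue SUB r1<-Add1 // r0:2,r1:Add1,r2:5,r3:9,r4:4,r5:7
cycle 2: issue SUB r5<-Add2 // r0:2,r1:Add1,r2:5,r3:9,r4:4,r5:Add2
cycle 3: issue ADD r5<-Add3 // r0:2,r1:Add1,r2:5,r3:9,r4:4,r5:Add3
cycle 4: CDB Add1=5; issue MUL r3<-Mul1 // r0:2,r1:5,r2:5,r3:Mul1,r4:4,r5:Add3
cycle 5: CDB Add2=4; issue MUL r5<-Mul2 // r0:2,r1:5,r2:5,r3:Mul1,r4:4,r5:Mul2
cycle 6: CDB Add3=10; issue SUB r2<-Add1 // r0:2,r1:5,r2:Add1,r3:Mul1,r4:4,r5:Mul2
cycle 7: issue SUB r3<-Add2 // r0:2,r1:5,r2:Add1,r3:Add2,r4:4,r5:Mul2
cycle 8: CDB Mul1=25; issue ADD r5<-Add3 // r0:2,r1:5,r2:Add1,r3:Add2,r4:4,r5:Add3
cycle 9: CDB Mul2=16 // r0:2,r1:5,r2:Add1,r3:Add2,r4:4,r5:Add3
cycle 10: - // r0:2,r1:5,r2:Add1,r3:Add2,r4:4,r5:Add3
cycle 11: CDB Add1=-20 // r0:2,r1:5,r2:-20,r3:Add2,r4:4,r5:Add3
cycle 12: CDB Add2=-9 // r0:2,r1:5,r2:-20,r3:-9,r4:4,r5:Add3

STATUS = VALUE -20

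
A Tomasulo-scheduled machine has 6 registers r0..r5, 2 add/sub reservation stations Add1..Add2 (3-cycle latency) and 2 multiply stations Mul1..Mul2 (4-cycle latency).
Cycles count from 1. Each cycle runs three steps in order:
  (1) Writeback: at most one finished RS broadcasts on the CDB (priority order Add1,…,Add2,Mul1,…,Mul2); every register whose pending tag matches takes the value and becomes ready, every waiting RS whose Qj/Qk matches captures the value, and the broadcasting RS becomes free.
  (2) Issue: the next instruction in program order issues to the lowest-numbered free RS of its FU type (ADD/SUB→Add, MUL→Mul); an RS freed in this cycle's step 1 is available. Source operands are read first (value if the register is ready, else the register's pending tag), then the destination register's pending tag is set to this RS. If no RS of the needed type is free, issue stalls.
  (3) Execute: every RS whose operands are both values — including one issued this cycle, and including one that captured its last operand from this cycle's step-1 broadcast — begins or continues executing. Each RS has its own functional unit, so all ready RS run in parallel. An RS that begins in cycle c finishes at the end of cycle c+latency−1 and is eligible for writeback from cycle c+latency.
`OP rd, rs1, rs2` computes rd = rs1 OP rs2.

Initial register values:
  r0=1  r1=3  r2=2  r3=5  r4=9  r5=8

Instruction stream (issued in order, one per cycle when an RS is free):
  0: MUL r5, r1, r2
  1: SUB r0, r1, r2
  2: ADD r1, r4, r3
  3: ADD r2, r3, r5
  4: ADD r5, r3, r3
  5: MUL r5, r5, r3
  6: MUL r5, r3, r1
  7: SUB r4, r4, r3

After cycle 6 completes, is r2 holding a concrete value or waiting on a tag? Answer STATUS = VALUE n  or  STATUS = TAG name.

STATUS = TAG Add1

cycle 1: issue MUL r5<-Mul1 // r0:1,r1:3,r2:2,r3:5,r4:9,r5:Mul1
cycle 2: issue SUB r0<-Add1 // r0:Add1,r1:3,r2:2,r3:5,r4:9,r5:Mul1
cycle 3: issue ADD r1<-Add2 // r0:Add1,r1:Add2,r2:2,r3:5,r4:9,r5:Mul1
cycle 4: stall // r0:Add1,r1:Add2,r2:2,r3:5,r4:9,r5:Mul1
cycle 5: CDB Add1=1; issue ADD r2<-Add1 // r0:1,r1:Add2,r2:Add1,r3:5,r4:9,r5:Mul1
cycle 6: CDB Add2=14; issue ADD r5<-Add2 // r0:1,r1:14,r2:Add1,r3:5,r4:9,r5:Add2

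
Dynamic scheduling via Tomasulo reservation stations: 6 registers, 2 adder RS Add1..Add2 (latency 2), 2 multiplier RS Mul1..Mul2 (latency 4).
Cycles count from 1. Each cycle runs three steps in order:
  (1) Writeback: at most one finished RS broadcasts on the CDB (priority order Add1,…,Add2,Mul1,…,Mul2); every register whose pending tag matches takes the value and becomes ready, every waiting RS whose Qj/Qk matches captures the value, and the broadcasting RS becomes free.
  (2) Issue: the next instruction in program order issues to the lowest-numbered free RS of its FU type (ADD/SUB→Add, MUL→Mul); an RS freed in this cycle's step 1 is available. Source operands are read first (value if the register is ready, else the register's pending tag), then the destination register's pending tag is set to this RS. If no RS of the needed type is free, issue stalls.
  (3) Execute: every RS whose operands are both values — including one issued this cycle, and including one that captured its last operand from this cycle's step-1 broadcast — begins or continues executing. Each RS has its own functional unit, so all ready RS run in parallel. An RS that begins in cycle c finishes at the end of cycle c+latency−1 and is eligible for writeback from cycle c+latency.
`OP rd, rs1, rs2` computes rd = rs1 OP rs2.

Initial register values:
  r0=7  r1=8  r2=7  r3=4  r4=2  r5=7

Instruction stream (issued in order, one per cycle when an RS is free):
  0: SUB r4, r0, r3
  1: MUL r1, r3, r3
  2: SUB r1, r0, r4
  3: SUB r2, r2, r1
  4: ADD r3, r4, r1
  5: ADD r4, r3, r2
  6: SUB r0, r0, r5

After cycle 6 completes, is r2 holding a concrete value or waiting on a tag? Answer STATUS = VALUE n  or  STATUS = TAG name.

c1: issue SUB r4<-Add1 | r0:7,r1:8,r2:7,r3:4,r4:Add1,r5:7
c2: issue MUL r1<-Mul1 | r0:7,r1:Mul1,r2:7,r3:4,r4:Add1,r5:7
c3: CDB Add1=3; issue SUB r1<-Add1 | r0:7,r1:Add1,r2:7,r3:4,r4:3,r5:7
c4: issue SUB r2<-Add2 | r0:7,r1:Add1,r2:Add2,r3:4,r4:3,r5:7
c5: CDB Add1=4; issue ADD r3<-Add1 | r0:7,r1:4,r2:Add2,r3:Add1,r4:3,r5:7
c6: CDB Mul1=16; stall | r0:7,r1:4,r2:Add2,r3:Add1,r4:3,r5:7

STATUS = TAG Add2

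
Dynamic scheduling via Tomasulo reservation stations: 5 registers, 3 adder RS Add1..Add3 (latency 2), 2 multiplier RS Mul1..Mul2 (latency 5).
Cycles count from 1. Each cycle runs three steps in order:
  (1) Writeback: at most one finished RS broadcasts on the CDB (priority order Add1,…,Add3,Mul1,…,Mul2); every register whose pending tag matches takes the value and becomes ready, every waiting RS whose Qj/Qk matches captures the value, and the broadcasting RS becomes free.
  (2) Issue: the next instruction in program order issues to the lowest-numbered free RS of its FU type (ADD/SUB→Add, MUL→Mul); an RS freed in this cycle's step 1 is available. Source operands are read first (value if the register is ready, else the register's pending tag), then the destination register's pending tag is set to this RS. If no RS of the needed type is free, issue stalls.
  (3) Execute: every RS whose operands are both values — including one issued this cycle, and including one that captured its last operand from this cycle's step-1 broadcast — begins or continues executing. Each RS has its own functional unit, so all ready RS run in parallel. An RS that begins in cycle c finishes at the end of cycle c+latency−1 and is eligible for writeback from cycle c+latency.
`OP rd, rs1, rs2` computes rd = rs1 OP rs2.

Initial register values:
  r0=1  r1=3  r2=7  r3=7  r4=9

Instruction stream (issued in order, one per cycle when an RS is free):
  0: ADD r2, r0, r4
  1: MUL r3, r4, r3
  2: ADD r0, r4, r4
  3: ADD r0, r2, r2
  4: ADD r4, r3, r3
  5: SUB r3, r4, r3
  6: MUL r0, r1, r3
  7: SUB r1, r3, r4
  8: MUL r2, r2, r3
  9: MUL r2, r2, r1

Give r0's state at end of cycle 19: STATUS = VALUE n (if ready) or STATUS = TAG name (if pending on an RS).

cycle 1: issue ADD r2<-Add1 // r0:1,r1:3,r2:Add1,r3:7,r4:9
cycle 2: issue MUL r3<-Mul1 // r0:1,r1:3,r2:Add1,r3:Mul1,r4:9
cycle 3: CDB Add1=10; issue ADD r0<-Add1 // r0:Add1,r1:3,r2:10,r3:Mul1,r4:9
cycle 4: issue ADD r0<-Add2 // r0:Add2,r1:3,r2:10,r3:Mul1,r4:9
cycle 5: CDB Add1=18; issue ADD r4<-Add1 // r0:Add2,r1:3,r2:10,r3:Mul1,r4:Add1
cycle 6: CDB Add2=20; issue SUB r3<-Add2 // r0:20,r1:3,r2:10,r3:Add2,r4:Add1
cycle 7: CDB Mul1=63; issue MUL r0<-Mul1 // r0:Mul1,r1:3,r2:10,r3:Add2,r4:Add1
cycle 8: issue SUB r1<-Add3 // r0:Mul1,r1:Add3,r2:10,r3:Add2,r4:Add1
cycle 9: CDB Add1=126; issue MUL r2<-Mul2 // r0:Mul1,r1:Add3,r2:Mul2,r3:Add2,r4:126
cycle 10: stall // r0:Mul1,r1:Add3,r2:Mul2,r3:Add2,r4:126
cycle 11: CDB Add2=63; stall // r0:Mul1,r1:Add3,r2:Mul2,r3:63,r4:126
cycle 12: stall // r0:Mul1,r1:Add3,r2:Mul2,r3:63,r4:126
cycle 13: CDB Add3=-63; stall // r0:Mul1,r1:-63,r2:Mul2,r3:63,r4:126
cycle 14: stall // r0:Mul1,r1:-63,r2:Mul2,r3:63,r4:126
cycle 15: stall // r0:Mul1,r1:-63,r2:Mul2,r3:63,r4:126
cycle 16: CDB Mul1=189; issue MUL r2<-Mul1 // r0:189,r1:-63,r2:Mul1,r3:63,r4:126
cycle 17: CDB Mul2=630 // r0:189,r1:-63,r2:Mul1,r3:63,r4:126
cycle 18: - // r0:189,r1:-63,r2:Mul1,r3:63,r4:126
cycle 19: - // r0:189,r1:-63,r2:Mul1,r3:63,r4:126

STATUS = VALUE 189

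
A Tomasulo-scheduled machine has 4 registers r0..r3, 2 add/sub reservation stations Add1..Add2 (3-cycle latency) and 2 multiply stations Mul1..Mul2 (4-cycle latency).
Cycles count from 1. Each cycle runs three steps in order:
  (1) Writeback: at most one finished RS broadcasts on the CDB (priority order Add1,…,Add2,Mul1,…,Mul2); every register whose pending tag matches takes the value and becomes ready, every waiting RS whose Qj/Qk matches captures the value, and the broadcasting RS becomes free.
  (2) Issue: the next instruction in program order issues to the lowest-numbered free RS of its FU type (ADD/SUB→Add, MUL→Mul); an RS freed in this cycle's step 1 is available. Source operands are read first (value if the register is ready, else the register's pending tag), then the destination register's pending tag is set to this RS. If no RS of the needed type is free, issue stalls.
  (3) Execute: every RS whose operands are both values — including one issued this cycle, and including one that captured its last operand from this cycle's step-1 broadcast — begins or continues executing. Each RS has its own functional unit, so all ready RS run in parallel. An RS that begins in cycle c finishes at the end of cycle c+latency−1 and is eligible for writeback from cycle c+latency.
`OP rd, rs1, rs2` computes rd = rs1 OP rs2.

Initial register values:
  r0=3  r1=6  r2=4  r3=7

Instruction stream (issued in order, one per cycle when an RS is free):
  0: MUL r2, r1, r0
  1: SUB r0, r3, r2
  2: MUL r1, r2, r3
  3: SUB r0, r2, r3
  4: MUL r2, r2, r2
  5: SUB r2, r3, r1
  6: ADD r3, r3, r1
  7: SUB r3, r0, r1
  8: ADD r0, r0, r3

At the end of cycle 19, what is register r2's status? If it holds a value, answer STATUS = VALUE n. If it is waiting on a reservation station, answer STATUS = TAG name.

STATUS = VALUE -119

  c1: issue MUL r2<-Mul1  regs: r0:3,r1:6,r2:Mul1,r3:7
  c2: issue SUB r0<-Add1  regs: r0:Add1,r1:6,r2:Mul1,r3:7
  c3: issue MUL r1<-Mul2  regs: r0:Add1,r1:Mul2,r2:Mul1,r3:7
  c4: issue SUB r0<-Add2  regs: r0:Add2,r1:Mul2,r2:Mul1,r3:7
  c5: CDB Mul1=18; issue MUL r2<-Mul1  regs: r0:Add2,r1:Mul2,r2:Mul1,r3:7
  c6: stall  regs: r0:Add2,r1:Mul2,r2:Mul1,r3:7
  c7: stall  regs: r0:Add2,r1:Mul2,r2:Mul1,r3:7
  c8: CDB Add1=-11; issue SUB r2<-Add1  regs: r0:Add2,r1:Mul2,r2:Add1,r3:7
  c9: CDB Add2=11; issue ADD r3<-Add2  regs: r0:11,r1:Mul2,r2:Add1,r3:Add2
  c10: CDB Mul1=324; stall  regs: r0:11,r1:Mul2,r2:Add1,r3:Add2
  c11: CDB Mul2=126; stall  regs: r0:11,r1:126,r2:Add1,r3:Add2
  c12: stall  regs: r0:11,r1:126,r2:Add1,r3:Add2
  c13: stall  regs: r0:11,r1:126,r2:Add1,r3:Add2
  c14: CDB Add1=-119; issue SUB r3<-Add1  regs: r0:11,r1:126,r2:-119,r3:Add1
  c15: CDB Add2=133; issue ADD r0<-Add2  regs: r0:Add2,r1:126,r2:-119,r3:Add1
  c16: -  regs: r0:Add2,r1:126,r2:-119,r3:Add1
  c17: CDB Add1=-115  regs: r0:Add2,r1:126,r2:-119,r3:-115
  c18: -  regs: r0:Add2,r1:126,r2:-119,r3:-115
  c19: -  regs: r0:Add2,r1:126,r2:-119,r3:-115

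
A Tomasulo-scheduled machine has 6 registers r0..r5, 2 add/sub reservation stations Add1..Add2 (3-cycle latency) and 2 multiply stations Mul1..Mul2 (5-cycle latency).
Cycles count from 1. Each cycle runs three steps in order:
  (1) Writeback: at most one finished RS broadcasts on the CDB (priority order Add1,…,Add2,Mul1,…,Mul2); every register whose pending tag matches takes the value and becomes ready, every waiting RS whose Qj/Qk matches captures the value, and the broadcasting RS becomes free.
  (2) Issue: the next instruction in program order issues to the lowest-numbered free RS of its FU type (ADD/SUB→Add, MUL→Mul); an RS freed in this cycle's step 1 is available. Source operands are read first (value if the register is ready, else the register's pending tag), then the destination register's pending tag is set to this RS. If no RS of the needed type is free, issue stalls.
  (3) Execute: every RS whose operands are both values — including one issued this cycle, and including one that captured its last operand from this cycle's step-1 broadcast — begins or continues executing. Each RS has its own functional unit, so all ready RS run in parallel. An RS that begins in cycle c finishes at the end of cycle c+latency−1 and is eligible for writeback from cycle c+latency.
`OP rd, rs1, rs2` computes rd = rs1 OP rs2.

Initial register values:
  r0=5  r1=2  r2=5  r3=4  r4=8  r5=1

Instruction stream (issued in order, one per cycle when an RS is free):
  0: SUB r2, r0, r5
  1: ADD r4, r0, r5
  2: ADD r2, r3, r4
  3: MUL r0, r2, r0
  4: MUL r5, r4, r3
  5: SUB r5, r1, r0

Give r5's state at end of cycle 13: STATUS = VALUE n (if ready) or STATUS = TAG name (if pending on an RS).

STATUS = TAG Add2

  c1: issue SUB r2<-Add1  regs: r0:5,r1:2,r2:Add1,r3:4,r4:8,r5:1
  c2: issue ADD r4<-Add2  regs: r0:5,r1:2,r2:Add1,r3:4,r4:Add2,r5:1
  c3: stall  regs: r0:5,r1:2,r2:Add1,r3:4,r4:Add2,r5:1
  c4: CDB Add1=4; issue ADD r2<-Add1  regs: r0:5,r1:2,r2:Add1,r3:4,r4:Add2,r5:1
  c5: CDB Add2=6; issue MUL r0<-Mul1  regs: r0:Mul1,r1:2,r2:Add1,r3:4,r4:6,r5:1
  c6: issue MUL r5<-Mul2  regs: r0:Mul1,r1:2,r2:Add1,r3:4,r4:6,r5:Mul2
  c7: issue SUB r5<-Add2  regs: r0:Mul1,r1:2,r2:Add1,r3:4,r4:6,r5:Add2
  c8: CDB Add1=10  regs: r0:Mul1,r1:2,r2:10,r3:4,r4:6,r5:Add2
  c9: -  regs: r0:Mul1,r1:2,r2:10,r3:4,r4:6,r5:Add2
  c10: -  regs: r0:Mul1,r1:2,r2:10,r3:4,r4:6,r5:Add2
  c11: CDB Mul2=24  regs: r0:Mul1,r1:2,r2:10,r3:4,r4:6,r5:Add2
  c12: -  regs: r0:Mul1,r1:2,r2:10,r3:4,r4:6,r5:Add2
  c13: CDB Mul1=50  regs: r0:50,r1:2,r2:10,r3:4,r4:6,r5:Add2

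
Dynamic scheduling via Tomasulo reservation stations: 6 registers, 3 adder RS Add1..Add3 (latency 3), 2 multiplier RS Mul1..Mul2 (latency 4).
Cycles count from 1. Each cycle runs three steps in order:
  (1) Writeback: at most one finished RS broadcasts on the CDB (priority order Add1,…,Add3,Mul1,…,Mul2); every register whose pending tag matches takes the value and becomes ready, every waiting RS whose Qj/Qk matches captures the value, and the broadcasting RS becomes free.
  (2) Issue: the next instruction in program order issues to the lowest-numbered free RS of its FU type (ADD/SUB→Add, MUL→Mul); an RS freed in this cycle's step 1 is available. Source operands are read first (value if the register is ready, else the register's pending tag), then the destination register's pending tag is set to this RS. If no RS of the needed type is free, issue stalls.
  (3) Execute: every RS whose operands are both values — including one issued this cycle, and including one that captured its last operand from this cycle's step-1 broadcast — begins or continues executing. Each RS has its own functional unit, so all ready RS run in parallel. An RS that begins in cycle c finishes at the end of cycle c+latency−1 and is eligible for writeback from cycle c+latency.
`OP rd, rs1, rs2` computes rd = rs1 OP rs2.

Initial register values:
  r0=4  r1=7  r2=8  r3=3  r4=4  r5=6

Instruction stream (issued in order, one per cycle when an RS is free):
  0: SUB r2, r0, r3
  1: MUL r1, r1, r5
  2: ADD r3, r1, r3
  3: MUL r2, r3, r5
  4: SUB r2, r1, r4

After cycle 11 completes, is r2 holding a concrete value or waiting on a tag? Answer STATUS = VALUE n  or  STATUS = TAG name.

cycle 1: issue SUB r2<-Add1 // r0:4,r1:7,r2:Add1,r3:3,r4:4,r5:6
cycle 2: issue MUL r1<-Mul1 // r0:4,r1:Mul1,r2:Add1,r3:3,r4:4,r5:6
cycle 3: issue ADD r3<-Add2 // r0:4,r1:Mul1,r2:Add1,r3:Add2,r4:4,r5:6
cycle 4: CDB Add1=1; issue MUL r2<-Mul2 // r0:4,r1:Mul1,r2:Mul2,r3:Add2,r4:4,r5:6
cycle 5: issue SUB r2<-Add1 // r0:4,r1:Mul1,r2:Add1,r3:Add2,r4:4,r5:6
cycle 6: CDB Mul1=42 // r0:4,r1:42,r2:Add1,r3:Add2,r4:4,r5:6
cycle 7: - // r0:4,r1:42,r2:Add1,r3:Add2,r4:4,r5:6
cycle 8: - // r0:4,r1:42,r2:Add1,r3:Add2,r4:4,r5:6
cycle 9: CDB Add1=38 // r0:4,r1:42,r2:38,r3:Add2,r4:4,r5:6
cycle 10: CDB Add2=45 // r0:4,r1:42,r2:38,r3:45,r4:4,r5:6
cycle 11: - // r0:4,r1:42,r2:38,r3:45,r4:4,r5:6

STATUS = VALUE 38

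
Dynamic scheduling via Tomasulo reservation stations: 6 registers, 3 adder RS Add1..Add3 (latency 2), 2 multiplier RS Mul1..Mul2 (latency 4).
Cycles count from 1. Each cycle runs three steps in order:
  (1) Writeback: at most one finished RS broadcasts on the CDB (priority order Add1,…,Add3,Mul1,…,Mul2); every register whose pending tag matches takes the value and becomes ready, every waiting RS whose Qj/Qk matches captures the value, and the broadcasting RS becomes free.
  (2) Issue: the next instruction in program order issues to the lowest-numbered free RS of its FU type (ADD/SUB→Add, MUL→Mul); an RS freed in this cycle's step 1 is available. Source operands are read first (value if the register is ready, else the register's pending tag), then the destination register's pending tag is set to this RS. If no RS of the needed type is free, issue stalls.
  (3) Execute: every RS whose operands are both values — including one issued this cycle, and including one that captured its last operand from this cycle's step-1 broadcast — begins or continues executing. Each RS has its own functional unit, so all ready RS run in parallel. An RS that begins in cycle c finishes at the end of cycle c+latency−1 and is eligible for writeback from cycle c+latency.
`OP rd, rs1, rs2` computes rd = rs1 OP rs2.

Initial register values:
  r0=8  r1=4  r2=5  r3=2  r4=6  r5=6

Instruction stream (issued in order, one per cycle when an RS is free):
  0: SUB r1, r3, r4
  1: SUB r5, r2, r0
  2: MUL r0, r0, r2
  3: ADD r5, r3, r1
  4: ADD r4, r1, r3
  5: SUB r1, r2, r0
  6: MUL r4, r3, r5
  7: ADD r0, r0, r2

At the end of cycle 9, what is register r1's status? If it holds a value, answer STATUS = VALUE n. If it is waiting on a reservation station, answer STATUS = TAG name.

STATUS = TAG Add1

cycle 1: issue SUB r1<-Add1 // r0:8,r1:Add1,r2:5,r3:2,r4:6,r5:6
cycle 2: issue SUB r5<-Add2 // r0:8,r1:Add1,r2:5,r3:2,r4:6,r5:Add2
cycle 3: CDB Add1=-4; issue MUL r0<-Mul1 // r0:Mul1,r1:-4,r2:5,r3:2,r4:6,r5:Add2
cycle 4: CDB Add2=-3; issue ADD r5<-Add1 // r0:Mul1,r1:-4,r2:5,r3:2,r4:6,r5:Add1
cycle 5: issue ADD r4<-Add2 // r0:Mul1,r1:-4,r2:5,r3:2,r4:Add2,r5:Add1
cycle 6: CDB Add1=-2; issue SUB r1<-Add1 // r0:Mul1,r1:Add1,r2:5,r3:2,r4:Add2,r5:-2
cycle 7: CDB Add2=-2; issue MUL r4<-Mul2 // r0:Mul1,r1:Add1,r2:5,r3:2,r4:Mul2,r5:-2
cycle 8: CDB Mul1=40; issue ADD r0<-Add2 // r0:Add2,r1:Add1,r2:5,r3:2,r4:Mul2,r5:-2
cycle 9: - // r0:Add2,r1:Add1,r2:5,r3:2,r4:Mul2,r5:-2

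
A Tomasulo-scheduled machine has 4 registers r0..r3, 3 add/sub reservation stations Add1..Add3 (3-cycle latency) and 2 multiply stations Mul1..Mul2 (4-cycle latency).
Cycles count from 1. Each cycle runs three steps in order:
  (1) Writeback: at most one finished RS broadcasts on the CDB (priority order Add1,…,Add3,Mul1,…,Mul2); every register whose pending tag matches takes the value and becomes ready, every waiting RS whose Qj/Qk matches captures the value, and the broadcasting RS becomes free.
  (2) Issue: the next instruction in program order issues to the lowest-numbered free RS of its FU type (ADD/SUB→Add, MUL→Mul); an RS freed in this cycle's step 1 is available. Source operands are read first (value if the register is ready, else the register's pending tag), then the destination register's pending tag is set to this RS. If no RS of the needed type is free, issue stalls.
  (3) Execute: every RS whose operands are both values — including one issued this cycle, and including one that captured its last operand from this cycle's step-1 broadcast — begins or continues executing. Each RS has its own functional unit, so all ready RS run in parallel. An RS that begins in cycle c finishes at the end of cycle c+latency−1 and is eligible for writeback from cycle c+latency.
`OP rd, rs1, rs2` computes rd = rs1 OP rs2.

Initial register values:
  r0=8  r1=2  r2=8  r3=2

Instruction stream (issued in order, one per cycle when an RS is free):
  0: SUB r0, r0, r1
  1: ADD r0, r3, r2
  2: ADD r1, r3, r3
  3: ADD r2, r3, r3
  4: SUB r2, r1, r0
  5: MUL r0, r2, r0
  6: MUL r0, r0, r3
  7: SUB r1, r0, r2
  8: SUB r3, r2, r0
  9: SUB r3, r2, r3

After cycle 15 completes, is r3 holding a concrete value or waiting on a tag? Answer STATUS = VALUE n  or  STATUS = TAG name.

STATUS = TAG Add3

c1: issue SUB r0<-Add1 | r0:Add1,r1:2,r2:8,r3:2
c2: issue ADD r0<-Add2 | r0:Add2,r1:2,r2:8,r3:2
c3: issue ADD r1<-Add3 | r0:Add2,r1:Add3,r2:8,r3:2
c4: CDB Add1=6; issue ADD r2<-Add1 | r0:Add2,r1:Add3,r2:Add1,r3:2
c5: CDB Add2=10; issue SUB r2<-Add2 | r0:10,r1:Add3,r2:Add2,r3:2
c6: CDB Add3=4; issue MUL r0<-Mul1 | r0:Mul1,r1:4,r2:Add2,r3:2
c7: CDB Add1=4; issue MUL r0<-Mul2 | r0:Mul2,r1:4,r2:Add2,r3:2
c8: issue SUB r1<-Add1 | r0:Mul2,r1:Add1,r2:Add2,r3:2
c9: CDB Add2=-6; issue SUB r3<-Add2 | r0:Mul2,r1:Add1,r2:-6,r3:Add2
c10: issue SUB r3<-Add3 | r0:Mul2,r1:Add1,r2:-6,r3:Add3
c11: - | r0:Mul2,r1:Add1,r2:-6,r3:Add3
c12: - | r0:Mul2,r1:Add1,r2:-6,r3:Add3
c13: CDB Mul1=-60 | r0:Mul2,r1:Add1,r2:-6,r3:Add3
c14: - | r0:Mul2,r1:Add1,r2:-6,r3:Add3
c15: - | r0:Mul2,r1:Add1,r2:-6,r3:Add3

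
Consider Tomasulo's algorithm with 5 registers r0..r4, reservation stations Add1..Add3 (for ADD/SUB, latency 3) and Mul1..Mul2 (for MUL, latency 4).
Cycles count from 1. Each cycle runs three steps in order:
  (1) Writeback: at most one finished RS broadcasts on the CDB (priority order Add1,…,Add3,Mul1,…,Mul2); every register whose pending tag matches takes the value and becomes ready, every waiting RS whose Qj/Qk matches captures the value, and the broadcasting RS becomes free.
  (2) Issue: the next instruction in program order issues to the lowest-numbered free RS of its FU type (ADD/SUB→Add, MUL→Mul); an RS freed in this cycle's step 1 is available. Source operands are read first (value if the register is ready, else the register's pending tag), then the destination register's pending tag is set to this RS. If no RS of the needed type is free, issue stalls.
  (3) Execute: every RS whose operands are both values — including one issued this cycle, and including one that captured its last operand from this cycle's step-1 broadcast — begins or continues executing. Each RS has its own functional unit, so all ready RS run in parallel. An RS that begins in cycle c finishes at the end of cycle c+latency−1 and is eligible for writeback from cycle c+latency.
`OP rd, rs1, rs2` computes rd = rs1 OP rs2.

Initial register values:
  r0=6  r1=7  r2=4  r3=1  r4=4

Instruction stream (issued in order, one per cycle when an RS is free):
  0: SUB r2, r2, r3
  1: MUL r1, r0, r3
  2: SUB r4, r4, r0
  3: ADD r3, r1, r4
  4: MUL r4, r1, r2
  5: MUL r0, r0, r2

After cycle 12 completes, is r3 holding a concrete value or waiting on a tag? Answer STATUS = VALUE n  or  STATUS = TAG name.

STATUS = VALUE 4

  c1: issue SUB r2<-Add1  regs: r0:6,r1:7,r2:Add1,r3:1,r4:4
  c2: issue MUL r1<-Mul1  regs: r0:6,r1:Mul1,r2:Add1,r3:1,r4:4
  c3: issue SUB r4<-Add2  regs: r0:6,r1:Mul1,r2:Add1,r3:1,r4:Add2
  c4: CDB Add1=3; issue ADD r3<-Add1  regs: r0:6,r1:Mul1,r2:3,r3:Add1,r4:Add2
  c5: issue MUL r4<-Mul2  regs: r0:6,r1:Mul1,r2:3,r3:Add1,r4:Mul2
  c6: CDB Add2=-2; stall  regs: r0:6,r1:Mul1,r2:3,r3:Add1,r4:Mul2
  c7: CDB Mul1=6; issue MUL r0<-Mul1  regs: r0:Mul1,r1:6,r2:3,r3:Add1,r4:Mul2
  c8: -  regs: r0:Mul1,r1:6,r2:3,r3:Add1,r4:Mul2
  c9: -  regs: r0:Mul1,r1:6,r2:3,r3:Add1,r4:Mul2
  c10: CDB Add1=4  regs: r0:Mul1,r1:6,r2:3,r3:4,r4:Mul2
  c11: CDB Mul1=18  regs: r0:18,r1:6,r2:3,r3:4,r4:Mul2
  c12: CDB Mul2=18  regs: r0:18,r1:6,r2:3,r3:4,r4:18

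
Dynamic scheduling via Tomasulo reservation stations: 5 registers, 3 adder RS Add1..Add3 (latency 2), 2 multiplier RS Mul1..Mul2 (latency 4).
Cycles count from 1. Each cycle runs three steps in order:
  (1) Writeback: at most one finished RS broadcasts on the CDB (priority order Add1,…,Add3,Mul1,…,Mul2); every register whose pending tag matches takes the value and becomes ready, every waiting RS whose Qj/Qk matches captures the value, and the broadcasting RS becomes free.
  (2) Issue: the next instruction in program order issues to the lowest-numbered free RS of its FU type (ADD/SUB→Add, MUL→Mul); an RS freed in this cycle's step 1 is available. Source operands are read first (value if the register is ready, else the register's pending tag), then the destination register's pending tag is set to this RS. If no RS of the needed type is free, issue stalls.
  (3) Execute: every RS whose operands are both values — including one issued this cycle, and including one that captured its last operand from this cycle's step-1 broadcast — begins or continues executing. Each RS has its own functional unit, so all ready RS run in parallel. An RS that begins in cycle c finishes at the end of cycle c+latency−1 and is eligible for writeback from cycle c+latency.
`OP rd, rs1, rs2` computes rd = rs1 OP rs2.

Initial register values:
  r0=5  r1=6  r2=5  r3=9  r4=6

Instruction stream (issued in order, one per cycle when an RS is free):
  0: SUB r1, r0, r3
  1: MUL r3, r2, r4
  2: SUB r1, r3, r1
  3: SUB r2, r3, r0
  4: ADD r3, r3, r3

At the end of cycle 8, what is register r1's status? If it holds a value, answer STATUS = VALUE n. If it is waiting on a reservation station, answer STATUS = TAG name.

  c1: issue SUB r1<-Add1  regs: r0:5,r1:Add1,r2:5,r3:9,r4:6
  c2: issue MUL r3<-Mul1  regs: r0:5,r1:Add1,r2:5,r3:Mul1,r4:6
  c3: CDB Add1=-4; issue SUB r1<-Add1  regs: r0:5,r1:Add1,r2:5,r3:Mul1,r4:6
  c4: issue SUB r2<-Add2  regs: r0:5,r1:Add1,r2:Add2,r3:Mul1,r4:6
  c5: issue ADD r3<-Add3  regs: r0:5,r1:Add1,r2:Add2,r3:Add3,r4:6
  c6: CDB Mul1=30  regs: r0:5,r1:Add1,r2:Add2,r3:Add3,r4:6
  c7: -  regs: r0:5,r1:Add1,r2:Add2,r3:Add3,r4:6
  c8: CDB Add1=34  regs: r0:5,r1:34,r2:Add2,r3:Add3,r4:6

STATUS = VALUE 34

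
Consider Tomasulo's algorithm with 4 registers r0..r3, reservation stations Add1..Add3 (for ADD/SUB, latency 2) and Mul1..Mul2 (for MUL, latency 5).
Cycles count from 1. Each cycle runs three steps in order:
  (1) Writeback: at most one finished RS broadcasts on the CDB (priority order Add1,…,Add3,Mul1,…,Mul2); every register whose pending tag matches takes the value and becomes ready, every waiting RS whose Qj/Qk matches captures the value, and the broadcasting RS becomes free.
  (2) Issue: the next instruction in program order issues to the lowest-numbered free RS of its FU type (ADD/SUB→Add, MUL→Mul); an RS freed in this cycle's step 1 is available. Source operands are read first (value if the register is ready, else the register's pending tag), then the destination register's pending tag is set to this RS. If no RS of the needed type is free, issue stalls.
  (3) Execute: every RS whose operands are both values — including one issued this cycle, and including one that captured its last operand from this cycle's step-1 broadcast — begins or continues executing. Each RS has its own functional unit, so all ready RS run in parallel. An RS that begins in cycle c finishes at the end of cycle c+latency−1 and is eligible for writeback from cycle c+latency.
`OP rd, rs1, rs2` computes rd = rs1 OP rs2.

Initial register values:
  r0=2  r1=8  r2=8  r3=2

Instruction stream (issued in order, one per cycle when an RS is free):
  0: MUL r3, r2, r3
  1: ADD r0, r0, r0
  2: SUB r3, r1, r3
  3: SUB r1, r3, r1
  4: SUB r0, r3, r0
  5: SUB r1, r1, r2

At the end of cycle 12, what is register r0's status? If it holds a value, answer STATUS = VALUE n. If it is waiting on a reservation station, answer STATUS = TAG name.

STATUS = VALUE -12

  c1: issue MUL r3<-Mul1  regs: r0:2,r1:8,r2:8,r3:Mul1
  c2: issue ADD r0<-Add1  regs: r0:Add1,r1:8,r2:8,r3:Mul1
  c3: issue SUB r3<-Add2  regs: r0:Add1,r1:8,r2:8,r3:Add2
  c4: CDB Add1=4; issue SUB r1<-Add1  regs: r0:4,r1:Add1,r2:8,r3:Add2
  c5: issue SUB r0<-Add3  regs: r0:Add3,r1:Add1,r2:8,r3:Add2
  c6: CDB Mul1=16; stall  regs: r0:Add3,r1:Add1,r2:8,r3:Add2
  c7: stall  regs: r0:Add3,r1:Add1,r2:8,r3:Add2
  c8: CDB Add2=-8; issue SUB r1<-Add2  regs: r0:Add3,r1:Add2,r2:8,r3:-8
  c9: -  regs: r0:Add3,r1:Add2,r2:8,r3:-8
  c10: CDB Add1=-16  regs: r0:Add3,r1:Add2,r2:8,r3:-8
  c11: CDB Add3=-12  regs: r0:-12,r1:Add2,r2:8,r3:-8
  c12: CDB Add2=-24  regs: r0:-12,r1:-24,r2:8,r3:-8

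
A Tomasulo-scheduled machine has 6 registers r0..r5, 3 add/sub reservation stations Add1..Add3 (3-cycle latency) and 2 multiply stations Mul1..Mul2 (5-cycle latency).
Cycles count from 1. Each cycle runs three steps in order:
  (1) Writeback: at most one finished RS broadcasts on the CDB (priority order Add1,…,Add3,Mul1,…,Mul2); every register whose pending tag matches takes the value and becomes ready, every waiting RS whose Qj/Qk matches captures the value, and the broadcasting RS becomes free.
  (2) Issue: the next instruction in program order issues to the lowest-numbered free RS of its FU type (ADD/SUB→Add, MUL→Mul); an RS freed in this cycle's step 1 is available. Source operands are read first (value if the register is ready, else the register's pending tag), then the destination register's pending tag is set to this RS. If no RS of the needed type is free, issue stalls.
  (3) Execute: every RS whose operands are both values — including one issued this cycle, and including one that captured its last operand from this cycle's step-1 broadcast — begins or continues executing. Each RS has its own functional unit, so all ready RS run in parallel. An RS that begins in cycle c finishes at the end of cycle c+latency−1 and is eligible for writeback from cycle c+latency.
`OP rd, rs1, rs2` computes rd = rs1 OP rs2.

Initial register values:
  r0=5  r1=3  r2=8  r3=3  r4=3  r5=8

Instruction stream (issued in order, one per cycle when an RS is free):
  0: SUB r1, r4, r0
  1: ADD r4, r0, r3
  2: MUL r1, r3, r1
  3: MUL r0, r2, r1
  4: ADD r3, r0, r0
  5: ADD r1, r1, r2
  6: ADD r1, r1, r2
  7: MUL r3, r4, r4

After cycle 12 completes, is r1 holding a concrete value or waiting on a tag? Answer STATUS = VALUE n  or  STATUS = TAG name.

  c1: issue SUB r1<-Add1  regs: r0:5,r1:Add1,r2:8,r3:3,r4:3,r5:8
  c2: issue ADD r4<-Add2  regs: r0:5,r1:Add1,r2:8,r3:3,r4:Add2,r5:8
  c3: issue MUL r1<-Mul1  regs: r0:5,r1:Mul1,r2:8,r3:3,r4:Add2,r5:8
  c4: CDB Add1=-2; issue MUL r0<-Mul2  regs: r0:Mul2,r1:Mul1,r2:8,r3:3,r4:Add2,r5:8
  c5: CDB Add2=8; issue ADD r3<-Add1  regs: r0:Mul2,r1:Mul1,r2:8,r3:Add1,r4:8,r5:8
  c6: issue ADD r1<-Add2  regs: r0:Mul2,r1:Add2,r2:8,r3:Add1,r4:8,r5:8
  c7: issue ADD r1<-Add3  regs: r0:Mul2,r1:Add3,r2:8,r3:Add1,r4:8,r5:8
  c8: stall  regs: r0:Mul2,r1:Add3,r2:8,r3:Add1,r4:8,r5:8
  c9: CDB Mul1=-6; issue MUL r3<-Mul1  regs: r0:Mul2,r1:Add3,r2:8,r3:Mul1,r4:8,r5:8
  c10: -  regs: r0:Mul2,r1:Add3,r2:8,r3:Mul1,r4:8,r5:8
  c11: -  regs: r0:Mul2,r1:Add3,r2:8,r3:Mul1,r4:8,r5:8
  c12: CDB Add2=2  regs: r0:Mul2,r1:Add3,r2:8,r3:Mul1,r4:8,r5:8

STATUS = TAG Add3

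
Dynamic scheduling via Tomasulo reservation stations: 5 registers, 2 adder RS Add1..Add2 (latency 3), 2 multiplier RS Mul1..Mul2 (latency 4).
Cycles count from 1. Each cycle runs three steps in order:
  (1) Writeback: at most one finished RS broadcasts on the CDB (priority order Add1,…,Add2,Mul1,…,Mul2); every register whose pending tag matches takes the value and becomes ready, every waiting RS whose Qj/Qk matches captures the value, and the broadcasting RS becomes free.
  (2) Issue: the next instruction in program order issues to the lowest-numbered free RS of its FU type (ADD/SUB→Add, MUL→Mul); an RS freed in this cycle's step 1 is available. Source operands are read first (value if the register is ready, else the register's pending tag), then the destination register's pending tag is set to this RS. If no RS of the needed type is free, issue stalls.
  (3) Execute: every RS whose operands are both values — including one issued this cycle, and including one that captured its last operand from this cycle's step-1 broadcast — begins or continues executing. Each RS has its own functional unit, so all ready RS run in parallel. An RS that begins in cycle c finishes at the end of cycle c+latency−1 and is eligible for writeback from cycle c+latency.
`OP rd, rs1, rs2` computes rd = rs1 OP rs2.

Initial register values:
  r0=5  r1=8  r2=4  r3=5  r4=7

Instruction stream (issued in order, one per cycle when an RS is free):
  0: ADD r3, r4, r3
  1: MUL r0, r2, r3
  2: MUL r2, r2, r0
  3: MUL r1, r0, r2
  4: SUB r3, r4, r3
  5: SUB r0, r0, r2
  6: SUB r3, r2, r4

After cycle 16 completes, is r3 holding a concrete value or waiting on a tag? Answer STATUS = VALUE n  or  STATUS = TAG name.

STATUS = VALUE 185

cycle 1: issue ADD r3<-Add1 // r0:5,r1:8,r2:4,r3:Add1,r4:7
cycle 2: issue MUL r0<-Mul1 // r0:Mul1,r1:8,r2:4,r3:Add1,r4:7
cycle 3: issue MUL r2<-Mul2 // r0:Mul1,r1:8,r2:Mul2,r3:Add1,r4:7
cycle 4: CDB Add1=12; stall // r0:Mul1,r1:8,r2:Mul2,r3:12,r4:7
cycle 5: stall // r0:Mul1,r1:8,r2:Mul2,r3:12,r4:7
cycle 6: stall // r0:Mul1,r1:8,r2:Mul2,r3:12,r4:7
cycle 7: stall // r0:Mul1,r1:8,r2:Mul2,r3:12,r4:7
cycle 8: CDB Mul1=48; issue MUL r1<-Mul1 // r0:48,r1:Mul1,r2:Mul2,r3:12,r4:7
cycle 9: issue SUB r3<-Add1 // r0:48,r1:Mul1,r2:Mul2,r3:Add1,r4:7
cycle 10: issue SUB r0<-Add2 // r0:Add2,r1:Mul1,r2:Mul2,r3:Add1,r4:7
cycle 11: stall // r0:Add2,r1:Mul1,r2:Mul2,r3:Add1,r4:7
cycle 12: CDB Add1=-5; issue SUB r3<-Add1 // r0:Add2,r1:Mul1,r2:Mul2,r3:Add1,r4:7
cycle 13: CDB Mul2=192 // r0:Add2,r1:Mul1,r2:192,r3:Add1,r4:7
cycle 14: - // r0:Add2,r1:Mul1,r2:192,r3:Add1,r4:7
cycle 15: - // r0:Add2,r1:Mul1,r2:192,r3:Add1,r4:7
cycle 16: CDB Add1=185 // r0:Add2,r1:Mul1,r2:192,r3:185,r4:7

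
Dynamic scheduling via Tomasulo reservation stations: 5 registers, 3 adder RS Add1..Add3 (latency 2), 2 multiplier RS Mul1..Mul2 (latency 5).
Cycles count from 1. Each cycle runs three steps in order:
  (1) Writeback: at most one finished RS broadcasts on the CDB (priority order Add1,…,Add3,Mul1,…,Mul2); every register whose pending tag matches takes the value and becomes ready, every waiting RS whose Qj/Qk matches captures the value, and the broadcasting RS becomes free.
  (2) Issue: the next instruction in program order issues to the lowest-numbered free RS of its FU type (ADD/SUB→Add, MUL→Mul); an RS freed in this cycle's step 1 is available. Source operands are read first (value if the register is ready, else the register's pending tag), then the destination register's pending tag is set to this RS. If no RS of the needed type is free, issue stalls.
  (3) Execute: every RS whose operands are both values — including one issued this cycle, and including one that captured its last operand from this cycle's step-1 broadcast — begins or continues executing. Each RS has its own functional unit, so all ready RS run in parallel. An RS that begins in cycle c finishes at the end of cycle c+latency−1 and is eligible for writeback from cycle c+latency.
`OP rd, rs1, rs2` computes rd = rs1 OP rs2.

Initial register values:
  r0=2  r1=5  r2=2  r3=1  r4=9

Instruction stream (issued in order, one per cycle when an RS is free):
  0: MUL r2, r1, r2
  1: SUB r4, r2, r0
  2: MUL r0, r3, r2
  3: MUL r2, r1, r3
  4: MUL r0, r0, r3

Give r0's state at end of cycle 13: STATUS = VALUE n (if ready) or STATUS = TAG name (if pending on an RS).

  c1: issue MUL r2<-Mul1  regs: r0:2,r1:5,r2:Mul1,r3:1,r4:9
  c2: issue SUB r4<-Add1  regs: r0:2,r1:5,r2:Mul1,r3:1,r4:Add1
  c3: issue MUL r0<-Mul2  regs: r0:Mul2,r1:5,r2:Mul1,r3:1,r4:Add1
  c4: stall  regs: r0:Mul2,r1:5,r2:Mul1,r3:1,r4:Add1
  c5: stall  regs: r0:Mul2,r1:5,r2:Mul1,r3:1,r4:Add1
  c6: CDB Mul1=10; issue MUL r2<-Mul1  regs: r0:Mul2,r1:5,r2:Mul1,r3:1,r4:Add1
  c7: stall  regs: r0:Mul2,r1:5,r2:Mul1,r3:1,r4:Add1
  c8: CDB Add1=8; stall  regs: r0:Mul2,r1:5,r2:Mul1,r3:1,r4:8
  c9: stall  regs: r0:Mul2,r1:5,r2:Mul1,r3:1,r4:8
  c10: stall  regs: r0:Mul2,r1:5,r2:Mul1,r3:1,r4:8
  c11: CDB Mul1=5; issue MUL r0<-Mul1  regs: r0:Mul1,r1:5,r2:5,r3:1,r4:8
  c12: CDB Mul2=10  regs: r0:Mul1,r1:5,r2:5,r3:1,r4:8
  c13: -  regs: r0:Mul1,r1:5,r2:5,r3:1,r4:8

STATUS = TAG Mul1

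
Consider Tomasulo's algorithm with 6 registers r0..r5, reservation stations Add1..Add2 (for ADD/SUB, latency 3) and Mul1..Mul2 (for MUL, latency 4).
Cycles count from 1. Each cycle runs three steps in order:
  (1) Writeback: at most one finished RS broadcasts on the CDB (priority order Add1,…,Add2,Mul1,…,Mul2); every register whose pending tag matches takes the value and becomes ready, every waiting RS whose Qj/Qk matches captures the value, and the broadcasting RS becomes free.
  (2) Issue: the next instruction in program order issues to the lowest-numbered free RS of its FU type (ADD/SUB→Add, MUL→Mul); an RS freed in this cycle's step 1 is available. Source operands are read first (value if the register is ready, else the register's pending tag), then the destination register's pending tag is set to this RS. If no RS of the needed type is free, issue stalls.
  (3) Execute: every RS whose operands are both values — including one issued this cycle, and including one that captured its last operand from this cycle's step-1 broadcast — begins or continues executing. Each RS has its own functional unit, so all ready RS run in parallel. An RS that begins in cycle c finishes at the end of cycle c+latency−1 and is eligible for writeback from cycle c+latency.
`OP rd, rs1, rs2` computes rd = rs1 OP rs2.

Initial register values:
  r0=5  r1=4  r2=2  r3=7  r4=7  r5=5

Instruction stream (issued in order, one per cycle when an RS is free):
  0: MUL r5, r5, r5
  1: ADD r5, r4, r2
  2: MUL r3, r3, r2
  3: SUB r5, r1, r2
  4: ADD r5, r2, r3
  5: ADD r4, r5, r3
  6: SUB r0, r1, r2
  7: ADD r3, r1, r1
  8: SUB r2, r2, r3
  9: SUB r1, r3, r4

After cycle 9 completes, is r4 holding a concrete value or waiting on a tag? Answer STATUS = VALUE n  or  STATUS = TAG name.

STATUS = TAG Add2

c1: issue MUL r5<-Mul1 | r0:5,r1:4,r2:2,r3:7,r4:7,r5:Mul1
c2: issue ADD r5<-Add1 | r0:5,r1:4,r2:2,r3:7,r4:7,r5:Add1
c3: issue MUL r3<-Mul2 | r0:5,r1:4,r2:2,r3:Mul2,r4:7,r5:Add1
c4: issue SUB r5<-Add2 | r0:5,r1:4,r2:2,r3:Mul2,r4:7,r5:Add2
c5: CDB Add1=9; issue ADD r5<-Add1 | r0:5,r1:4,r2:2,r3:Mul2,r4:7,r5:Add1
c6: CDB Mul1=25; stall | r0:5,r1:4,r2:2,r3:Mul2,r4:7,r5:Add1
c7: CDB Add2=2; issue ADD r4<-Add2 | r0:5,r1:4,r2:2,r3:Mul2,r4:Add2,r5:Add1
c8: CDB Mul2=14; stall | r0:5,r1:4,r2:2,r3:14,r4:Add2,r5:Add1
c9: stall | r0:5,r1:4,r2:2,r3:14,r4:Add2,r5:Add1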